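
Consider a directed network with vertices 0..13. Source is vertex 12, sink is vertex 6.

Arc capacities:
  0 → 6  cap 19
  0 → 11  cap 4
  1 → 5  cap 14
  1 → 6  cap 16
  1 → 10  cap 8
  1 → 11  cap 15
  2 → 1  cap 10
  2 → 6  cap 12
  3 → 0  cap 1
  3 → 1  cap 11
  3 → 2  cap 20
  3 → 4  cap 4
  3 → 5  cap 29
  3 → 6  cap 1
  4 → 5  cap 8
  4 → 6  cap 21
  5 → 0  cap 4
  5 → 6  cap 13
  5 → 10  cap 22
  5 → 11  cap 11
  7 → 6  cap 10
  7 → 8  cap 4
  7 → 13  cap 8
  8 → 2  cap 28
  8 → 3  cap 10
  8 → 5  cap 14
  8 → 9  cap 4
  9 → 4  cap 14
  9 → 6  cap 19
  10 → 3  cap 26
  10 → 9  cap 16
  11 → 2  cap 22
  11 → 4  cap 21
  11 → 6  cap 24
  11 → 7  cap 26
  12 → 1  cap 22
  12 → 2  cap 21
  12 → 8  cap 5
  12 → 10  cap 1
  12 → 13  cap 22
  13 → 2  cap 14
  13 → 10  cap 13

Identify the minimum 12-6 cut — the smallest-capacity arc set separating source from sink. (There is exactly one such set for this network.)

Min-cut arcs: {(2,1), (2,6), (12,1), (12,8), (12,10), (13,10)} (total capacity 63)

augment #1: 12→1→6 push 16
augment #2: 12→2→6 push 12
augment #3: 12→1→5→6 push 6
augment #4: 12→8→3→6 push 1
augment #5: 12→8→5→6 push 4
augment #6: 12→10→9→6 push 1
augment #7: 12→2→1→5→6 push 3
augment #8: 12→2→1→11→6 push 6
augment #9: 12→13→10→9→6 push 13
augment #10: 12→13→2→1→11→6 push 1
max flow = 63; residual-reachable set from 12 gives S-side
cut edges (S→T): {(2,1), (2,6), (12,1), (12,8), (12,10), (13,10)} total cap 63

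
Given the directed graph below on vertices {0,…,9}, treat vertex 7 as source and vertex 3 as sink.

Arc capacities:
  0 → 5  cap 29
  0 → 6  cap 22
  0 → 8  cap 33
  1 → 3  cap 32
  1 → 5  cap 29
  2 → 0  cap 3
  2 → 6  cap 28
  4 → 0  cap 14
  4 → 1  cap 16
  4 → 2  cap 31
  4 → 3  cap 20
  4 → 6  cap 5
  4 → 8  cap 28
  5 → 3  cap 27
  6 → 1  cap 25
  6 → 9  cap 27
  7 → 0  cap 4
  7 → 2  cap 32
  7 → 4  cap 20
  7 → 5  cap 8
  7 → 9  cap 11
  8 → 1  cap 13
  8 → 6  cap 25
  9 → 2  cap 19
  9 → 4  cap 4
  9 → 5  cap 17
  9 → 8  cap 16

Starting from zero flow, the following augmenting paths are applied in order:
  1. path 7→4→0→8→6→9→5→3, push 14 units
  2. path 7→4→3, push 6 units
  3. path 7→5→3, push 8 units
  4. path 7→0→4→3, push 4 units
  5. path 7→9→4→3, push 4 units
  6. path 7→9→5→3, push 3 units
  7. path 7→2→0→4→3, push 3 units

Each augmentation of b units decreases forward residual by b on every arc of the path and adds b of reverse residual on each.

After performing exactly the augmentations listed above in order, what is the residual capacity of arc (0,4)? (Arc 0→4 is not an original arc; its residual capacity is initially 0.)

after path 1 (7→4→0→8→6→9→5→3, push 14): res(0,4)=14
after path 2 (7→4→3, push 6): res(0,4)=14
after path 3 (7→5→3, push 8): res(0,4)=14
after path 4 (7→0→4→3, push 4): res(0,4)=10
after path 5 (7→9→4→3, push 4): res(0,4)=10
after path 6 (7→9→5→3, push 3): res(0,4)=10
after path 7 (7→2→0→4→3, push 3): res(0,4)=7

Residual capacity of (0,4): 7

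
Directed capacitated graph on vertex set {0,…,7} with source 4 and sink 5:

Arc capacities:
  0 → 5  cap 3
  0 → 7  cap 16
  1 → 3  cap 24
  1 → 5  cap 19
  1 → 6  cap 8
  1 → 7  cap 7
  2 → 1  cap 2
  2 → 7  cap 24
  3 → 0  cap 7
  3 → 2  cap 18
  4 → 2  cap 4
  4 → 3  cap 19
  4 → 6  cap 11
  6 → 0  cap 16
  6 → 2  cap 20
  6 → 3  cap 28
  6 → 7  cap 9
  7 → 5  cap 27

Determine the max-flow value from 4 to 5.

augment #1: 4→2→1→5 bottleneck 2, total now 2
augment #2: 4→2→7→5 bottleneck 2, total now 4
augment #3: 4→3→0→5 bottleneck 3, total now 7
augment #4: 4→6→7→5 bottleneck 9, total now 16
augment #5: 4→3→0→7→5 bottleneck 4, total now 20
augment #6: 4→3→2→7→5 bottleneck 12, total now 32

Maximum flow value: 32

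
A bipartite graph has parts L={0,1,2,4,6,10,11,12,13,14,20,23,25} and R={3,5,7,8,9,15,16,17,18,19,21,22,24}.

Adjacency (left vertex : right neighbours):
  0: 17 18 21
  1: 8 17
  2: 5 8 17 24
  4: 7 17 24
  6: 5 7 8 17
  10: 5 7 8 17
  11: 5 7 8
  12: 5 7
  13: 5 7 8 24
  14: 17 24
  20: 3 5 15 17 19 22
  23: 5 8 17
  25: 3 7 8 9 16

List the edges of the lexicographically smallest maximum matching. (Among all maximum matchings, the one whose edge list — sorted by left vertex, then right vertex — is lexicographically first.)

Lex-smallest maximum matching: {(0,18), (1,8), (2,5), (4,7), (6,17), (13,24), (20,3), (25,9)}

|M| = 8 (so the lex-smallest maximum matching has 8 edges)
process left vertices in ascending order; for each, take the smallest-labelled available neighbour that still permits 8 edges overall, or leave it unmatched if none does
lex-smallest matching: {0-18, 1-8, 2-5, 4-7, 6-17, 13-24, 20-3, 25-9}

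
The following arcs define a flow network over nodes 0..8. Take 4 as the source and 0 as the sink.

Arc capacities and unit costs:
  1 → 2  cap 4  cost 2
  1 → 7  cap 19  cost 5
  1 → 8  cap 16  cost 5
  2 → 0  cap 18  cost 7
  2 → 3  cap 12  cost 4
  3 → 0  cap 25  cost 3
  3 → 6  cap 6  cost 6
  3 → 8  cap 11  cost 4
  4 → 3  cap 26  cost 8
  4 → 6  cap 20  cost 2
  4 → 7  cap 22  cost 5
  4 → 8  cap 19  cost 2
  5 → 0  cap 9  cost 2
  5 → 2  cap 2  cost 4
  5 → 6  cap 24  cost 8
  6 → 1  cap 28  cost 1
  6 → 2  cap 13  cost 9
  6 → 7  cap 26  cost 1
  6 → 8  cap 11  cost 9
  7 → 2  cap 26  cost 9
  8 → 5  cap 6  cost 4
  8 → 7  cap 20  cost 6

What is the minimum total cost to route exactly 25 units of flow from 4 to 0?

shortest-cost path #1: 4→8→5→0 push 6 @ unit cost 8 (adds 48)
shortest-cost path #2: 4→3→0 push 19 @ unit cost 11 (adds 209)
total cost = 257

Minimum cost for 25 units: 257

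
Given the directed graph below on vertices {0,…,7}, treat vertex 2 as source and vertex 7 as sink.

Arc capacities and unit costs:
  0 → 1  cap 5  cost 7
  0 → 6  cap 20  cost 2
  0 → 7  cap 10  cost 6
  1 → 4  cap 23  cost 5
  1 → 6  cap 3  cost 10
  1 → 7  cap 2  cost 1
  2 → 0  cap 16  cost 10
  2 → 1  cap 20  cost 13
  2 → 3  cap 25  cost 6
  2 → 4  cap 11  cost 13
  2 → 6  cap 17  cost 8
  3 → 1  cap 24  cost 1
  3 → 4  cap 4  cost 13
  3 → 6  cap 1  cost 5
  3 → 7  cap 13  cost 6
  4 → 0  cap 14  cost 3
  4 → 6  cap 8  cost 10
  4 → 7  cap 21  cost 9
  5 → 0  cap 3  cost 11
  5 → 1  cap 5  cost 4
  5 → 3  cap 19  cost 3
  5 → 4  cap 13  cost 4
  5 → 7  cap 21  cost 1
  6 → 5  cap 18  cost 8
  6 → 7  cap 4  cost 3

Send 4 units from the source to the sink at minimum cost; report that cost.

Minimum cost for 4 units: 38

shortest-cost path #1: 2→3→1→7 push 2 @ unit cost 8 (adds 16)
shortest-cost path #2: 2→6→7 push 2 @ unit cost 11 (adds 22)
total cost = 38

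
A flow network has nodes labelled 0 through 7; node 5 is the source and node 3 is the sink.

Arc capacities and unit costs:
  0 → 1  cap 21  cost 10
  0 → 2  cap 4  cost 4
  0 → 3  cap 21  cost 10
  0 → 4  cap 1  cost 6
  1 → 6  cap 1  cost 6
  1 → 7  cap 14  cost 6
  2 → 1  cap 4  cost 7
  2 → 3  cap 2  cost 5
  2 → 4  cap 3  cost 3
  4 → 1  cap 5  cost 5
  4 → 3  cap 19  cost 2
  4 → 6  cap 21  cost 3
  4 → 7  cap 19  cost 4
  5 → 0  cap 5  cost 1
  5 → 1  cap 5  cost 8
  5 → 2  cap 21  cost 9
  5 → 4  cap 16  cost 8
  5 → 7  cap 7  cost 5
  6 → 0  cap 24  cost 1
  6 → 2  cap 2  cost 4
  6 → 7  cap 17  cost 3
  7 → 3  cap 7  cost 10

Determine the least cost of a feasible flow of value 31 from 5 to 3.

shortest-cost path #1: 5→0→4→3 push 1 @ unit cost 9 (adds 9)
shortest-cost path #2: 5→0→2→3 push 2 @ unit cost 10 (adds 20)
shortest-cost path #3: 5→4→3 push 16 @ unit cost 10 (adds 160)
shortest-cost path #4: 5→0→2→4→3 push 2 @ unit cost 10 (adds 20)
shortest-cost path #5: 5→7→3 push 7 @ unit cost 15 (adds 105)
shortest-cost path #6: 5→2→0→3 push 3 @ unit cost 15 (adds 45)
total cost = 359

Minimum cost for 31 units: 359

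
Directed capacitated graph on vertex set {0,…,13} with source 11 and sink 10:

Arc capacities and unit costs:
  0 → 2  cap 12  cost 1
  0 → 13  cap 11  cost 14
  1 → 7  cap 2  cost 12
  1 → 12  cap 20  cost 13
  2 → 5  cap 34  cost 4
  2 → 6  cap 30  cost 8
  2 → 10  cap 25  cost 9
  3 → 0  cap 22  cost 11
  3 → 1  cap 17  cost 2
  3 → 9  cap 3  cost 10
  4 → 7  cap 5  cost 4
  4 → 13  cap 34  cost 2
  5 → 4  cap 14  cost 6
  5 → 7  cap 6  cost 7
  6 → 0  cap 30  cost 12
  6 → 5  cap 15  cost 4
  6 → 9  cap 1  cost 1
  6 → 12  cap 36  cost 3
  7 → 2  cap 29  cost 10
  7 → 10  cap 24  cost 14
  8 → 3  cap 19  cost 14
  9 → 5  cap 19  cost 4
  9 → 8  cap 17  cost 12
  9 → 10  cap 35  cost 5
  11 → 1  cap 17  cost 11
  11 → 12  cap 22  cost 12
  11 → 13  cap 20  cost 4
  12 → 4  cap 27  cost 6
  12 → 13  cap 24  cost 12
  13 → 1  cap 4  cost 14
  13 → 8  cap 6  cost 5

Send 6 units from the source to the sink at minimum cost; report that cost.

Minimum cost for 6 units: 217

shortest-cost path #1: 11→12→4→7→10 push 5 @ unit cost 36 (adds 180)
shortest-cost path #2: 11→1→7→10 push 1 @ unit cost 37 (adds 37)
total cost = 217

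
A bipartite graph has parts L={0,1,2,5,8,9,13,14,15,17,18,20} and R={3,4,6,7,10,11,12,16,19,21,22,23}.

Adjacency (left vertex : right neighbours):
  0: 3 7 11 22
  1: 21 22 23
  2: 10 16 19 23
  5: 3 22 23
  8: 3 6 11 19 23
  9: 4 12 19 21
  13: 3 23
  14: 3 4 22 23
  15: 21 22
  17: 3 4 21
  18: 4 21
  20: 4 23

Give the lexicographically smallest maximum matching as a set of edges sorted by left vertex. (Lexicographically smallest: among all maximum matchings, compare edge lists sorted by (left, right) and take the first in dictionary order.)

|M| = 9 (so the lex-smallest maximum matching has 9 edges)
process left vertices in ascending order; for each, take the smallest-labelled available neighbour that still permits 9 edges overall, or leave it unmatched if none does
lex-smallest matching: {0-7, 1-21, 2-10, 5-3, 8-6, 9-12, 13-23, 14-4, 15-22}

Lex-smallest maximum matching: {(0,7), (1,21), (2,10), (5,3), (8,6), (9,12), (13,23), (14,4), (15,22)}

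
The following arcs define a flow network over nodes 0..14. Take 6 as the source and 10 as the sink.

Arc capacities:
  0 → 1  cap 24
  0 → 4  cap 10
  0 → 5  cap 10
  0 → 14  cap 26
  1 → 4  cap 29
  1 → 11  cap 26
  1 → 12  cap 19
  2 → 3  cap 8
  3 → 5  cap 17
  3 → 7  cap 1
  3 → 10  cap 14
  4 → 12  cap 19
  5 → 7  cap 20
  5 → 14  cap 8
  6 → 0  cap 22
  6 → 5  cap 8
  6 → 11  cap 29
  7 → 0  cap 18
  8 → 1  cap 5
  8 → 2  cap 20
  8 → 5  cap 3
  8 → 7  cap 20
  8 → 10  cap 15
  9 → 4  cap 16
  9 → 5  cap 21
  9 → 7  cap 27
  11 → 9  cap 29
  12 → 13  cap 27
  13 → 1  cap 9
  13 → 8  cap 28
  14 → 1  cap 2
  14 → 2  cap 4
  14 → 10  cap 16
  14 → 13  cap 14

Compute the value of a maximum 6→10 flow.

augment #1: 6→0→14→10 bottleneck 16, total now 16
augment #2: 6→0→14→2→3→10 bottleneck 4, total now 20
augment #3: 6→0→14→13→8→10 bottleneck 2, total now 22
augment #4: 6→5→14→13→8→10 bottleneck 8, total now 30
augment #5: 6→11→9→4→12→13→8→10 bottleneck 5, total now 35
augment #6: 6→11→9→4→12→13→8→2→3→10 bottleneck 4, total now 39

Maximum flow value: 39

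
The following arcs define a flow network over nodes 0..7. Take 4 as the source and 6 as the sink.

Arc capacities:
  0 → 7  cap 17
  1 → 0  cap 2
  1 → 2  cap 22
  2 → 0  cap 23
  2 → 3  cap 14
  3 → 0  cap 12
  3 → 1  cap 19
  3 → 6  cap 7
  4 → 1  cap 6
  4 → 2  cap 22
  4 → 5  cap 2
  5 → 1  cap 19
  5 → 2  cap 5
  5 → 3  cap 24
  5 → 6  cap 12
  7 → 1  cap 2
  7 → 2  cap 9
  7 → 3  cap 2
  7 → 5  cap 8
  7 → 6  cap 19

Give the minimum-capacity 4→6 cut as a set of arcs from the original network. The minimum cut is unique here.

augment #1: 4→5→6 push 2
augment #2: 4→2→3→6 push 7
augment #3: 4→1→0→7→6 push 2
augment #4: 4→2→0→7→6 push 15
max flow = 26; residual-reachable set from 4 gives S-side
cut edges (S→T): {(0,7), (3,6), (4,5)} total cap 26

Min-cut arcs: {(0,7), (3,6), (4,5)} (total capacity 26)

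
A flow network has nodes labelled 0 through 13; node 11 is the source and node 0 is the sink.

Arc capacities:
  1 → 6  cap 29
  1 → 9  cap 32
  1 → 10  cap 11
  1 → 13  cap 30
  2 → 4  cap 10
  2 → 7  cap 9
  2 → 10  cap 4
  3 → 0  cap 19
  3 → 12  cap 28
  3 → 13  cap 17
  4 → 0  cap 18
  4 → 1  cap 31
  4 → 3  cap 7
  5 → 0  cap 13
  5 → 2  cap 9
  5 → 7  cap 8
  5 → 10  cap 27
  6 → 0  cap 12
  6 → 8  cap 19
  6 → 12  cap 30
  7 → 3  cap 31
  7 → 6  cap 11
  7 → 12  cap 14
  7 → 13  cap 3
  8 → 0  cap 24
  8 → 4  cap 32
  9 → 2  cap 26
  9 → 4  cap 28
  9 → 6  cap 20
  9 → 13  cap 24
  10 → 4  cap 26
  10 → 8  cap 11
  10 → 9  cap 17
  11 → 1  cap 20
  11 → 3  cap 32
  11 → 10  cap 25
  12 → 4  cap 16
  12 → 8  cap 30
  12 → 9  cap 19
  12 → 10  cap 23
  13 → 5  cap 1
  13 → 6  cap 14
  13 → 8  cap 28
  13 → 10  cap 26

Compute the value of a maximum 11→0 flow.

augment #1: 11→3→0 bottleneck 19, total now 19
augment #2: 11→1→6→0 bottleneck 12, total now 31
augment #3: 11→10→4→0 bottleneck 18, total now 49
augment #4: 11→10→8→0 bottleneck 7, total now 56
augment #5: 11→1→6→8→0 bottleneck 8, total now 64
augment #6: 11→3→12→8→0 bottleneck 9, total now 73
augment #7: 11→3→13→5→0 bottleneck 1, total now 74

Maximum flow value: 74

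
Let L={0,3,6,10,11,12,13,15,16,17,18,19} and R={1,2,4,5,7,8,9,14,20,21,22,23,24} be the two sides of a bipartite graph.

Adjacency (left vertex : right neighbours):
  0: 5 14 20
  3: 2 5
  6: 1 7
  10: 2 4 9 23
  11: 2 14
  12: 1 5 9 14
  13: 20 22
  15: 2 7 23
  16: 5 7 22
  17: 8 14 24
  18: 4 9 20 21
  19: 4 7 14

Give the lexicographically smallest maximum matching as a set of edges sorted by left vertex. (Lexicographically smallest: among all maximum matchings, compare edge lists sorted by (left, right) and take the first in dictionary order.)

|M| = 12 (so the lex-smallest maximum matching has 12 edges)
process left vertices in ascending order; for each, take the smallest-labelled available neighbour that still permits 12 edges overall, or leave it unmatched if none does
lex-smallest matching: {0-5, 3-2, 6-1, 10-4, 11-14, 12-9, 13-20, 15-23, 16-22, 17-8, 18-21, 19-7}

Lex-smallest maximum matching: {(0,5), (3,2), (6,1), (10,4), (11,14), (12,9), (13,20), (15,23), (16,22), (17,8), (18,21), (19,7)}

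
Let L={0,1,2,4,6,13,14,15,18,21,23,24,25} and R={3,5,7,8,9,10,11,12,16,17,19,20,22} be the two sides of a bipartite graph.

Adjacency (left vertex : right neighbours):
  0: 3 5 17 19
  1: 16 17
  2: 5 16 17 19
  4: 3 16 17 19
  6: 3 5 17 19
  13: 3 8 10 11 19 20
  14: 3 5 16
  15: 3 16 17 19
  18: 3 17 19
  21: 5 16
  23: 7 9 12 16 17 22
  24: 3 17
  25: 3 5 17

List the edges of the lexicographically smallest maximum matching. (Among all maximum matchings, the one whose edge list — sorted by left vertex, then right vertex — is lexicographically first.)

Lex-smallest maximum matching: {(0,3), (1,16), (2,5), (4,17), (6,19), (13,8), (23,7)}

|M| = 7 (so the lex-smallest maximum matching has 7 edges)
process left vertices in ascending order; for each, take the smallest-labelled available neighbour that still permits 7 edges overall, or leave it unmatched if none does
lex-smallest matching: {0-3, 1-16, 2-5, 4-17, 6-19, 13-8, 23-7}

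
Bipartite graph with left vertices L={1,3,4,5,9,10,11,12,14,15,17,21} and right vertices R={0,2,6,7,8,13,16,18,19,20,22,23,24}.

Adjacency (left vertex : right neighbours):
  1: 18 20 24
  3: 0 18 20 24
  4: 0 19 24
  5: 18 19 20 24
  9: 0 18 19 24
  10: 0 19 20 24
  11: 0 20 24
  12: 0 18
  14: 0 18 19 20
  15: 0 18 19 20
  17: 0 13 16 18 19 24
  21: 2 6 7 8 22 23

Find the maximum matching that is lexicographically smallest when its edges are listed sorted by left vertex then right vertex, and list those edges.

|M| = 7 (so the lex-smallest maximum matching has 7 edges)
process left vertices in ascending order; for each, take the smallest-labelled available neighbour that still permits 7 edges overall, or leave it unmatched if none does
lex-smallest matching: {1-18, 3-0, 4-19, 5-20, 9-24, 17-13, 21-2}

Lex-smallest maximum matching: {(1,18), (3,0), (4,19), (5,20), (9,24), (17,13), (21,2)}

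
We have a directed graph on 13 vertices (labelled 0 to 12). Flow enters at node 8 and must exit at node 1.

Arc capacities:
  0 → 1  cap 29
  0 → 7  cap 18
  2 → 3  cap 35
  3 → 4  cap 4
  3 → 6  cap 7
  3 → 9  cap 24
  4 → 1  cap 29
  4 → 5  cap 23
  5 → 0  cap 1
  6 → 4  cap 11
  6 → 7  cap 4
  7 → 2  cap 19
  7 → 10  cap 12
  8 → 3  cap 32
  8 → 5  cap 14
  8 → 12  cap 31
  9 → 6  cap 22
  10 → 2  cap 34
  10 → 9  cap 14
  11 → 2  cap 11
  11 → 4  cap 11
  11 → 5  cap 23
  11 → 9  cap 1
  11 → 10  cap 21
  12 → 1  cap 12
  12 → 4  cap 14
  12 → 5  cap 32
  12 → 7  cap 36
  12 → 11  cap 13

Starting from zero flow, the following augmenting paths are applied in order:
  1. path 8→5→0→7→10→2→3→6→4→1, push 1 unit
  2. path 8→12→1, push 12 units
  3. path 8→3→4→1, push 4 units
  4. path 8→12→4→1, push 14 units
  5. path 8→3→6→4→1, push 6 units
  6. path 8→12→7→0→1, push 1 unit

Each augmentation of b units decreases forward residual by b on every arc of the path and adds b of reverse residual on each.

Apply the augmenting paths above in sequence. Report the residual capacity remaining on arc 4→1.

after path 1 (8→5→0→7→10→2→3→6→4→1, push 1): res(4,1)=28
after path 2 (8→12→1, push 12): res(4,1)=28
after path 3 (8→3→4→1, push 4): res(4,1)=24
after path 4 (8→12→4→1, push 14): res(4,1)=10
after path 5 (8→3→6→4→1, push 6): res(4,1)=4
after path 6 (8→12→7→0→1, push 1): res(4,1)=4

Residual capacity of (4,1): 4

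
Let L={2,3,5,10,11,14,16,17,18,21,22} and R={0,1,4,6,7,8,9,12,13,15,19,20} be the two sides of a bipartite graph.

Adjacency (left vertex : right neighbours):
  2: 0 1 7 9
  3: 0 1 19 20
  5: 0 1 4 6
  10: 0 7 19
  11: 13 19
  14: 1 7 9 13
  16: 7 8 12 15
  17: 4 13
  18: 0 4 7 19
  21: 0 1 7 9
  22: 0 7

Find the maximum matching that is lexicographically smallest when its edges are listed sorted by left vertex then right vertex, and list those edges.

|M| = 10 (so the lex-smallest maximum matching has 10 edges)
process left vertices in ascending order; for each, take the smallest-labelled available neighbour that still permits 10 edges overall, or leave it unmatched if none does
lex-smallest matching: {2-0, 3-20, 5-6, 10-7, 11-13, 14-1, 16-8, 17-4, 18-19, 21-9}

Lex-smallest maximum matching: {(2,0), (3,20), (5,6), (10,7), (11,13), (14,1), (16,8), (17,4), (18,19), (21,9)}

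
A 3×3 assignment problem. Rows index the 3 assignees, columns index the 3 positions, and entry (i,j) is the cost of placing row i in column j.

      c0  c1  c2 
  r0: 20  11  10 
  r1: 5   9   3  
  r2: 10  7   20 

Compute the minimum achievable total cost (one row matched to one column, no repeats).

Minimum assignment cost: 22

optimal assignment: row0→col2 (cost 10), row1→col0 (cost 5), row2→col1 (cost 7)
total = 10 + 5 + 7 = 22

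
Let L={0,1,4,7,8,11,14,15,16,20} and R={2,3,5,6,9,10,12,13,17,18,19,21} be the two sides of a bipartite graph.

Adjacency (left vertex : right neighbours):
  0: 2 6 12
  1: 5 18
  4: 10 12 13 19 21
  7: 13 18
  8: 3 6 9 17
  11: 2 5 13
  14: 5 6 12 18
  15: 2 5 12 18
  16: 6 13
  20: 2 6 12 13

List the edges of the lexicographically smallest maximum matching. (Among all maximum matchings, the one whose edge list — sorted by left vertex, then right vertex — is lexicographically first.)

|M| = 8 (so the lex-smallest maximum matching has 8 edges)
process left vertices in ascending order; for each, take the smallest-labelled available neighbour that still permits 8 edges overall, or leave it unmatched if none does
lex-smallest matching: {0-2, 1-5, 4-10, 7-13, 8-3, 14-6, 15-18, 20-12}

Lex-smallest maximum matching: {(0,2), (1,5), (4,10), (7,13), (8,3), (14,6), (15,18), (20,12)}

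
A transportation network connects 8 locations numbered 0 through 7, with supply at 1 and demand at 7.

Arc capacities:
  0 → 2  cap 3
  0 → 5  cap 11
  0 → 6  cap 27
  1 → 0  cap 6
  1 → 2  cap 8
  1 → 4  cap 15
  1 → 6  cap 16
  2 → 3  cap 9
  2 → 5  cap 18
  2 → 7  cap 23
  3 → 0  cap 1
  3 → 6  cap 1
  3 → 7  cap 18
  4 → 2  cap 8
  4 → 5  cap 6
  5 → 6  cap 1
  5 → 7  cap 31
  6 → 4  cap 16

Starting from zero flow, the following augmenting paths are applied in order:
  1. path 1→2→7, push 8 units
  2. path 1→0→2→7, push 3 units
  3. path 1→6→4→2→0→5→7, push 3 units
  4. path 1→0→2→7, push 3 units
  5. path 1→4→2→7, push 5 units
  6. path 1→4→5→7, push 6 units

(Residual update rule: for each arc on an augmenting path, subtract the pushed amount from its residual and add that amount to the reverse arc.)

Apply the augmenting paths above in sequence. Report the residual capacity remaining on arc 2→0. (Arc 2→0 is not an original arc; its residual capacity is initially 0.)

after path 1 (1→2→7, push 8): res(2,0)=0
after path 2 (1→0→2→7, push 3): res(2,0)=3
after path 3 (1→6→4→2→0→5→7, push 3): res(2,0)=0
after path 4 (1→0→2→7, push 3): res(2,0)=3
after path 5 (1→4→2→7, push 5): res(2,0)=3
after path 6 (1→4→5→7, push 6): res(2,0)=3

Residual capacity of (2,0): 3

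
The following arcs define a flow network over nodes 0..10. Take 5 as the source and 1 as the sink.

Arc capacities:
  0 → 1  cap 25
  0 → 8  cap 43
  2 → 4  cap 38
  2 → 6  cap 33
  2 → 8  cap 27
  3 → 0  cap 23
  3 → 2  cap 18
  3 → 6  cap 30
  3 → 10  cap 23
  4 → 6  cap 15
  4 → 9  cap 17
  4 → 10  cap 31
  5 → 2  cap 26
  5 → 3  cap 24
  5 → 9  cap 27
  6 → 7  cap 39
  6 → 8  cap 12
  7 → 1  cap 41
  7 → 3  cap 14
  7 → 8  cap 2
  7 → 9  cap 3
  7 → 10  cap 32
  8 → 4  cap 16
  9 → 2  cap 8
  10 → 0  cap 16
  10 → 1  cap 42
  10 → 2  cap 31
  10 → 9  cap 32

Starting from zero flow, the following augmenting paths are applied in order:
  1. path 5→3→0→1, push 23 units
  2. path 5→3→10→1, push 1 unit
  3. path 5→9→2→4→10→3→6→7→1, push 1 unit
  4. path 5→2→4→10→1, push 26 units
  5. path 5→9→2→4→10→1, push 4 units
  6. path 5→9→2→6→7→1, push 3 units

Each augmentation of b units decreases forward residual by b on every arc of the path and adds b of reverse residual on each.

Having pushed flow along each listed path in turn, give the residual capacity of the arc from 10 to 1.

Residual capacity of (10,1): 11

after path 1 (5→3→0→1, push 23): res(10,1)=42
after path 2 (5→3→10→1, push 1): res(10,1)=41
after path 3 (5→9→2→4→10→3→6→7→1, push 1): res(10,1)=41
after path 4 (5→2→4→10→1, push 26): res(10,1)=15
after path 5 (5→9→2→4→10→1, push 4): res(10,1)=11
after path 6 (5→9→2→6→7→1, push 3): res(10,1)=11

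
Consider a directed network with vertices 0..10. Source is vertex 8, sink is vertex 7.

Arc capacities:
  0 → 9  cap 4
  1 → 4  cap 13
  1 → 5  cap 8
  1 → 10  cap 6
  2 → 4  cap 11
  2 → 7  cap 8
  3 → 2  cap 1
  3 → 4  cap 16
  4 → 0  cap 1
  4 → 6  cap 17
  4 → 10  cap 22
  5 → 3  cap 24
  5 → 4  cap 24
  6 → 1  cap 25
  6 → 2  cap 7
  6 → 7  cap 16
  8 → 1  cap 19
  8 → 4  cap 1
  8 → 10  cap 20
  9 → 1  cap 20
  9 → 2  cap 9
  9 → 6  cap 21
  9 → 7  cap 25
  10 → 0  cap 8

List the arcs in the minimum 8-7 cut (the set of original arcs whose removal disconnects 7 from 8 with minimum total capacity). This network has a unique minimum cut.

Min-cut arcs: {(0,9), (3,2), (4,6)} (total capacity 22)

augment #1: 8→4→6→7 push 1
augment #2: 8→1→4→6→7 push 13
augment #3: 8→10→0→9→7 push 4
augment #4: 8→1→5→3→2→7 push 1
augment #5: 8→1→5→4→6→7 push 2
augment #6: 8→1→5→4→6→2→7 push 1
max flow = 22; residual-reachable set from 8 gives S-side
cut edges (S→T): {(0,9), (3,2), (4,6)} total cap 22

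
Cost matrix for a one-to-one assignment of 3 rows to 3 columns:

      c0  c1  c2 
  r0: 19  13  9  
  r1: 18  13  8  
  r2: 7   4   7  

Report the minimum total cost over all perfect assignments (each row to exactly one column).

optimal assignment: row0→col1 (cost 13), row1→col2 (cost 8), row2→col0 (cost 7)
total = 13 + 8 + 7 = 28

Minimum assignment cost: 28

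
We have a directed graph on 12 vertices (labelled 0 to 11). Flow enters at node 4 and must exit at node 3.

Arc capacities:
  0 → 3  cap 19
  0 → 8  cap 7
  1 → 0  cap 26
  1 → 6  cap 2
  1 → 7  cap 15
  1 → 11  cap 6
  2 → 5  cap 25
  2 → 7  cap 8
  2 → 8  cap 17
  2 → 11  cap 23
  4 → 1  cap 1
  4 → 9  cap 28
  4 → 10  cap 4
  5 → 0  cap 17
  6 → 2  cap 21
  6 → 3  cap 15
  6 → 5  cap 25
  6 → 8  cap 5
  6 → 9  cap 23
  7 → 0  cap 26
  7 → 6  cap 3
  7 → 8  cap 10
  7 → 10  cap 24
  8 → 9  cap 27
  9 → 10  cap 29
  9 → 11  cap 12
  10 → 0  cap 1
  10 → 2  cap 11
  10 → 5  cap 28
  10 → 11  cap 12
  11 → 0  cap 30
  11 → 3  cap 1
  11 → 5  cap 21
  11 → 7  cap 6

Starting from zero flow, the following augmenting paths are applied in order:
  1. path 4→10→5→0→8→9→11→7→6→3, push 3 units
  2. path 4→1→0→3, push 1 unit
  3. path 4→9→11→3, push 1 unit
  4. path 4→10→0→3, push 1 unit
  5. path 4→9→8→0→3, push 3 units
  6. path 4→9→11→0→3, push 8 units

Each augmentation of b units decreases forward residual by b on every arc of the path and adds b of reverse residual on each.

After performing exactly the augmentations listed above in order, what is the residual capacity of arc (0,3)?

Residual capacity of (0,3): 6

after path 1 (4→10→5→0→8→9→11→7→6→3, push 3): res(0,3)=19
after path 2 (4→1→0→3, push 1): res(0,3)=18
after path 3 (4→9→11→3, push 1): res(0,3)=18
after path 4 (4→10→0→3, push 1): res(0,3)=17
after path 5 (4→9→8→0→3, push 3): res(0,3)=14
after path 6 (4→9→11→0→3, push 8): res(0,3)=6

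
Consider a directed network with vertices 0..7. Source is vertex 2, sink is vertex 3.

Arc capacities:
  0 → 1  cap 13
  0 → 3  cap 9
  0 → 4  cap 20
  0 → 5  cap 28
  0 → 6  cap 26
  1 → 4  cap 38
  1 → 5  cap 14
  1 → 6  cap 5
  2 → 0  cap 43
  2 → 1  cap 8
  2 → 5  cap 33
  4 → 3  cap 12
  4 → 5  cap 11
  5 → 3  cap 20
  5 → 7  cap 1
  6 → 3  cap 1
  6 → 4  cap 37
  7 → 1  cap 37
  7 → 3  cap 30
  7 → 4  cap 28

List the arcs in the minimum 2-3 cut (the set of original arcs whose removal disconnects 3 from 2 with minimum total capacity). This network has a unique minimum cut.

augment #1: 2→0→3 push 9
augment #2: 2→5→3 push 20
augment #3: 2→0→4→3 push 12
augment #4: 2→0→6→3 push 1
augment #5: 2→5→7→3 push 1
max flow = 43; residual-reachable set from 2 gives S-side
cut edges (S→T): {(0,3), (4,3), (5,3), (5,7), (6,3)} total cap 43

Min-cut arcs: {(0,3), (4,3), (5,3), (5,7), (6,3)} (total capacity 43)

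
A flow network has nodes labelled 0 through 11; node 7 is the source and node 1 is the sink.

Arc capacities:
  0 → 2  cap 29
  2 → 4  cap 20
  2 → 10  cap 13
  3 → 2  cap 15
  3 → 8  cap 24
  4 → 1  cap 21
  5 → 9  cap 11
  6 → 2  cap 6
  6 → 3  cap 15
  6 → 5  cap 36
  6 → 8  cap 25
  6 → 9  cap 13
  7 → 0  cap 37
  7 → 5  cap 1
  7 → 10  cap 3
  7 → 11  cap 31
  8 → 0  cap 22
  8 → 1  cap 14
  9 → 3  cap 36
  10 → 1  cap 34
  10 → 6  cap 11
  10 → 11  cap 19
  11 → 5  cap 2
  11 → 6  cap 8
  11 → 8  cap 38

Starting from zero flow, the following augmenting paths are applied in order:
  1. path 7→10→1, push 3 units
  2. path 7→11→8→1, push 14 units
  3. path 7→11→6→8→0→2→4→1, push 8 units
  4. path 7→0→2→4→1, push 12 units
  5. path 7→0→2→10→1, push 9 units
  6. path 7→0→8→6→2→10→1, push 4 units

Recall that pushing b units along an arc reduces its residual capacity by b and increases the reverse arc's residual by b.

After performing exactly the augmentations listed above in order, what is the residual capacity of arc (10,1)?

Residual capacity of (10,1): 18

after path 1 (7→10→1, push 3): res(10,1)=31
after path 2 (7→11→8→1, push 14): res(10,1)=31
after path 3 (7→11→6→8→0→2→4→1, push 8): res(10,1)=31
after path 4 (7→0→2→4→1, push 12): res(10,1)=31
after path 5 (7→0→2→10→1, push 9): res(10,1)=22
after path 6 (7→0→8→6→2→10→1, push 4): res(10,1)=18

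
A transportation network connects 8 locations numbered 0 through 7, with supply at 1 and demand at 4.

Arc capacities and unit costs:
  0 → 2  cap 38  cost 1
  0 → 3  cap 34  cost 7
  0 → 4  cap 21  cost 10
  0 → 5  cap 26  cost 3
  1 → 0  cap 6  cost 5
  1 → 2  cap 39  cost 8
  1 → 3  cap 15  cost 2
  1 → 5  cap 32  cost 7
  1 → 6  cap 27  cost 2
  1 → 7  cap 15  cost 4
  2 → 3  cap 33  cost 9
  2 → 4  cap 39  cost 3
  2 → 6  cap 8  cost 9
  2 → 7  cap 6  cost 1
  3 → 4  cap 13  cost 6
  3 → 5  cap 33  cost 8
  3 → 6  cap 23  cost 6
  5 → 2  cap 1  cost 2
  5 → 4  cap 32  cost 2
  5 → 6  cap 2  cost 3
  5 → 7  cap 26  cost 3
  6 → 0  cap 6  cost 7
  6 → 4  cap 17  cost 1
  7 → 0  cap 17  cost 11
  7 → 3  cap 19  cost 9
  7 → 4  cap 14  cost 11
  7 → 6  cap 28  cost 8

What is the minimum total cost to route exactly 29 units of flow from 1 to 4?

shortest-cost path #1: 1→6→4 push 17 @ unit cost 3 (adds 51)
shortest-cost path #2: 1→3→4 push 12 @ unit cost 8 (adds 96)
total cost = 147

Minimum cost for 29 units: 147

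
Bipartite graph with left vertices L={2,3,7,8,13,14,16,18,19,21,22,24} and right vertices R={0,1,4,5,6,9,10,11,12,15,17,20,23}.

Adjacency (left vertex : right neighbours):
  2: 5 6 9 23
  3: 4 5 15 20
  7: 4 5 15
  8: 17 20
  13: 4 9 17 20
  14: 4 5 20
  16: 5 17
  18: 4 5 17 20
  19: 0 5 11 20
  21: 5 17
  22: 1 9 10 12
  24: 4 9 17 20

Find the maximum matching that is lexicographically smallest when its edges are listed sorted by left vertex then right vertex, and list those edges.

Lex-smallest maximum matching: {(2,6), (3,4), (7,15), (8,17), (13,9), (14,5), (18,20), (19,0), (22,1)}

|M| = 9 (so the lex-smallest maximum matching has 9 edges)
process left vertices in ascending order; for each, take the smallest-labelled available neighbour that still permits 9 edges overall, or leave it unmatched if none does
lex-smallest matching: {2-6, 3-4, 7-15, 8-17, 13-9, 14-5, 18-20, 19-0, 22-1}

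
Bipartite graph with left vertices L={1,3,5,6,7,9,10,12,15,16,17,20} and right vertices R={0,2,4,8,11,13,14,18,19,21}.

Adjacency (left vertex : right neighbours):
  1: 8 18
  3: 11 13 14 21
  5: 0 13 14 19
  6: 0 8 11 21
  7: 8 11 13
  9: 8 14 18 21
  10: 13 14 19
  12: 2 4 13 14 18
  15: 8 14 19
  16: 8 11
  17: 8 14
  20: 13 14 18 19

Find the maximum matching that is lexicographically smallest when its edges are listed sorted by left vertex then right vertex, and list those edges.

|M| = 9 (so the lex-smallest maximum matching has 9 edges)
process left vertices in ascending order; for each, take the smallest-labelled available neighbour that still permits 9 edges overall, or leave it unmatched if none does
lex-smallest matching: {1-8, 3-11, 5-0, 6-21, 7-13, 9-14, 10-19, 12-2, 20-18}

Lex-smallest maximum matching: {(1,8), (3,11), (5,0), (6,21), (7,13), (9,14), (10,19), (12,2), (20,18)}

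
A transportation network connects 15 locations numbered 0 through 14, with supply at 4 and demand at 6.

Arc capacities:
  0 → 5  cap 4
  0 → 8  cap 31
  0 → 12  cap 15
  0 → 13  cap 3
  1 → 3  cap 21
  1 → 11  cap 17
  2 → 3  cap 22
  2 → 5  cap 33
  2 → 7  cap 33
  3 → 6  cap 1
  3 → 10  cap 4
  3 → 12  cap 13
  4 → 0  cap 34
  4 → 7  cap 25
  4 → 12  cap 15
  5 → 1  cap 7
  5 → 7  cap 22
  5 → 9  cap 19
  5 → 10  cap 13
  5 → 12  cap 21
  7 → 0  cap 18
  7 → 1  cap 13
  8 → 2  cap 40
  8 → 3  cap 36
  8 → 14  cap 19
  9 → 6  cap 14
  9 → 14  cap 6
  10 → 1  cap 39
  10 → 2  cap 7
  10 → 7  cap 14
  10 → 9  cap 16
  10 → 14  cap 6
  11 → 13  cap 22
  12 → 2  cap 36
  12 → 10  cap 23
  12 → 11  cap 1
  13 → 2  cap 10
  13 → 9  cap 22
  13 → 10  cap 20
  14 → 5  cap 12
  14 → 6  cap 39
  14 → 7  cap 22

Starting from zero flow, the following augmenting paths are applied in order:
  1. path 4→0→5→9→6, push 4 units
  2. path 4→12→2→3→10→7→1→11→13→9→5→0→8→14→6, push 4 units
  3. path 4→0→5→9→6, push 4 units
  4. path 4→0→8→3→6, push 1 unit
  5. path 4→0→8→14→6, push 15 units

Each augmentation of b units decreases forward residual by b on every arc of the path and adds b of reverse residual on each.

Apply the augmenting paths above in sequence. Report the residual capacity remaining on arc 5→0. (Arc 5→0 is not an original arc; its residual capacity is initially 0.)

Residual capacity of (5,0): 4

after path 1 (4→0→5→9→6, push 4): res(5,0)=4
after path 2 (4→12→2→3→10→7→1→11→13→9→5→0→8→14→6, push 4): res(5,0)=0
after path 3 (4→0→5→9→6, push 4): res(5,0)=4
after path 4 (4→0→8→3→6, push 1): res(5,0)=4
after path 5 (4→0→8→14→6, push 15): res(5,0)=4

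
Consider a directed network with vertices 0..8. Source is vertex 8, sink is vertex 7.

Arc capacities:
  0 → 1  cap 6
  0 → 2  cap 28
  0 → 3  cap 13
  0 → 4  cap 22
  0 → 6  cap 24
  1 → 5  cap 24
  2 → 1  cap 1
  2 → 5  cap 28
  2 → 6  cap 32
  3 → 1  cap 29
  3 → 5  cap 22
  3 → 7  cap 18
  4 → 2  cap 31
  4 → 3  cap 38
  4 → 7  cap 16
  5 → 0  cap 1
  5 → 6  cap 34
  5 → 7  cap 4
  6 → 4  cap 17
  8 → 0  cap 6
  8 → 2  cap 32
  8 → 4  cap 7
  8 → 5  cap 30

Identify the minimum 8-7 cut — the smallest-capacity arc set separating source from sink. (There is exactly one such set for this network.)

Min-cut arcs: {(5,0), (5,7), (6,4), (8,0), (8,4)} (total capacity 35)

augment #1: 8→4→7 push 7
augment #2: 8→5→7 push 4
augment #3: 8→0→3→7 push 6
augment #4: 8→2→6→4→7 push 9
augment #5: 8→5→0→3→7 push 1
augment #6: 8→2→6→4→3→7 push 8
max flow = 35; residual-reachable set from 8 gives S-side
cut edges (S→T): {(5,0), (5,7), (6,4), (8,0), (8,4)} total cap 35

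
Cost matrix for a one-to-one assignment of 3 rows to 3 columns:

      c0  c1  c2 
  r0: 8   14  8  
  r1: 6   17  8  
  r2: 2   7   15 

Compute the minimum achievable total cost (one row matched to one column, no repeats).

optimal assignment: row0→col2 (cost 8), row1→col0 (cost 6), row2→col1 (cost 7)
total = 8 + 6 + 7 = 21

Minimum assignment cost: 21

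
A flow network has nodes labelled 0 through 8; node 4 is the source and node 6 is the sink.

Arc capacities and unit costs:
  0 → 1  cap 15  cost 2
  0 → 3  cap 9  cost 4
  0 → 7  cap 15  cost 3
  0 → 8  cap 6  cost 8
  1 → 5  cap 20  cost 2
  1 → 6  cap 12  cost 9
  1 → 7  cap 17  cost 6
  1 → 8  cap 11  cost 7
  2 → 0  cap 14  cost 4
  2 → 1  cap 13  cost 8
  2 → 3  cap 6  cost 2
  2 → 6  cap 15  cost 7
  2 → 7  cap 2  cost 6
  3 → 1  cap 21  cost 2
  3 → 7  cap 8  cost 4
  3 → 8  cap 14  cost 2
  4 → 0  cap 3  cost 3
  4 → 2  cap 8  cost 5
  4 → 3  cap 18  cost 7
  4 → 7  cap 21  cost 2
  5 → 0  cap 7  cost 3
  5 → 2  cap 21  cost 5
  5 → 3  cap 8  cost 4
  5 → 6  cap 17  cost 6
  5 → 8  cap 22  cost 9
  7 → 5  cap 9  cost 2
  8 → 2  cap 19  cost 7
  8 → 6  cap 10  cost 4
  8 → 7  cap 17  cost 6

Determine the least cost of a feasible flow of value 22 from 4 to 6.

Minimum cost for 22 units: 251

shortest-cost path #1: 4→7→5→6 push 9 @ unit cost 10 (adds 90)
shortest-cost path #2: 4→2→6 push 8 @ unit cost 12 (adds 96)
shortest-cost path #3: 4→0→1→5→6 push 3 @ unit cost 13 (adds 39)
shortest-cost path #4: 4→3→8→6 push 2 @ unit cost 13 (adds 26)
total cost = 251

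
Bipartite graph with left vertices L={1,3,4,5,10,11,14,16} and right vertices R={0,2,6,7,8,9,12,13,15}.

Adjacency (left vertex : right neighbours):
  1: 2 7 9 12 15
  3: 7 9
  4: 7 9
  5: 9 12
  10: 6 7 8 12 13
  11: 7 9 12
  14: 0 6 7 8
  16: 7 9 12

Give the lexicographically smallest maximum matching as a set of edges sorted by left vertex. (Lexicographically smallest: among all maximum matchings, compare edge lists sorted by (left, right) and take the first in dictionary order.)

Lex-smallest maximum matching: {(1,2), (3,7), (4,9), (5,12), (10,6), (14,0)}

|M| = 6 (so the lex-smallest maximum matching has 6 edges)
process left vertices in ascending order; for each, take the smallest-labelled available neighbour that still permits 6 edges overall, or leave it unmatched if none does
lex-smallest matching: {1-2, 3-7, 4-9, 5-12, 10-6, 14-0}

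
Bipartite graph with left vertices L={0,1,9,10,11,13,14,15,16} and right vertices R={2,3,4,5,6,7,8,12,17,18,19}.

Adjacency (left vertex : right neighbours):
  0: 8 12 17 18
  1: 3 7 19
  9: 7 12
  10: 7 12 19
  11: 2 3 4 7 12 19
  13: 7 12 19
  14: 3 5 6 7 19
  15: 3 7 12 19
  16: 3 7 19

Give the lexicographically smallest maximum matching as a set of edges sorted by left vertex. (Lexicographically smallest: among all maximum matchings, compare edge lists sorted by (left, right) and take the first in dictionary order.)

|M| = 7 (so the lex-smallest maximum matching has 7 edges)
process left vertices in ascending order; for each, take the smallest-labelled available neighbour that still permits 7 edges overall, or leave it unmatched if none does
lex-smallest matching: {0-8, 1-3, 9-7, 10-12, 11-2, 13-19, 14-5}

Lex-smallest maximum matching: {(0,8), (1,3), (9,7), (10,12), (11,2), (13,19), (14,5)}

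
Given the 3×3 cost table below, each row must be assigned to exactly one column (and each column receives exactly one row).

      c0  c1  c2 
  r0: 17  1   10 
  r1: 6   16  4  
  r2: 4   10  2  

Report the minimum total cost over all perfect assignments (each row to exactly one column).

Minimum assignment cost: 9

one of 2 optimal assignments: row0→col1 (cost 1), row1→col0 (cost 6), row2→col2 (cost 2)
total = 1 + 6 + 2 = 9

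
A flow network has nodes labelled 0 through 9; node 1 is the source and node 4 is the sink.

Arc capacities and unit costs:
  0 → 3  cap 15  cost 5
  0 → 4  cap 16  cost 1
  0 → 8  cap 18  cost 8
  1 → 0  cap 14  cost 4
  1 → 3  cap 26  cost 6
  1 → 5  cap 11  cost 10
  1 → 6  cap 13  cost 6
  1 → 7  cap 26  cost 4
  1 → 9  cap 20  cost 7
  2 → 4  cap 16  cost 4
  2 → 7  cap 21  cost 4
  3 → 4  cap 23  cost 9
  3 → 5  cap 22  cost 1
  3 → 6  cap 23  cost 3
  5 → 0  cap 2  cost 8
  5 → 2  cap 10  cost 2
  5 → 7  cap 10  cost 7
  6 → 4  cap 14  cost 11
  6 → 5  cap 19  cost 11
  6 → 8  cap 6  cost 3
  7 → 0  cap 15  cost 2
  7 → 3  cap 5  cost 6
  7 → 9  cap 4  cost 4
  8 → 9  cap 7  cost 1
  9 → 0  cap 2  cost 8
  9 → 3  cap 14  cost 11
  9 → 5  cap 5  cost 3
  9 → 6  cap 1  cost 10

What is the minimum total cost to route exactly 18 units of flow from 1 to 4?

Minimum cost for 18 units: 110

shortest-cost path #1: 1→0→4 push 14 @ unit cost 5 (adds 70)
shortest-cost path #2: 1→7→0→4 push 2 @ unit cost 7 (adds 14)
shortest-cost path #3: 1→3→5→2→4 push 2 @ unit cost 13 (adds 26)
total cost = 110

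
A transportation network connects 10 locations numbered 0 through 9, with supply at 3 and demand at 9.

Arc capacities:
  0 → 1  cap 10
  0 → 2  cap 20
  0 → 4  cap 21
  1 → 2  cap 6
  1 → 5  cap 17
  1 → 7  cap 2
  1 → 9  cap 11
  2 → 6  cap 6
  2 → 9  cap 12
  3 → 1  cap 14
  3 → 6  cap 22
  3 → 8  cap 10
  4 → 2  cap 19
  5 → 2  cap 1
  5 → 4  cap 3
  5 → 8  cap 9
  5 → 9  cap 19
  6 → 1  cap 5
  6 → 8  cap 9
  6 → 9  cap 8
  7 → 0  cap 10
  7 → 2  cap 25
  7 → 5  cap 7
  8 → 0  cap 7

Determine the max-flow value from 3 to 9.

augment #1: 3→1→9 bottleneck 11, total now 11
augment #2: 3→6→9 bottleneck 8, total now 19
augment #3: 3→1→2→9 bottleneck 3, total now 22
augment #4: 3→6→1→2→9 bottleneck 3, total now 25
augment #5: 3→6→1→5→9 bottleneck 2, total now 27
augment #6: 3→8→0→2→9 bottleneck 6, total now 33
augment #7: 3→8→0→1→5→9 bottleneck 1, total now 34

Maximum flow value: 34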